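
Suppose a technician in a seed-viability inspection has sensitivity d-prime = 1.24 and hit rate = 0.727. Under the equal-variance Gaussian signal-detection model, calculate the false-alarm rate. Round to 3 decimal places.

z(hit rate) = z(0.727) = 0.6038
z(FA) = z(H) − d' = 0.6038 − 1.24 = -0.6362
false-alarm rate = Φ(-0.6362) = 0.2623

false-alarm rate = 0.262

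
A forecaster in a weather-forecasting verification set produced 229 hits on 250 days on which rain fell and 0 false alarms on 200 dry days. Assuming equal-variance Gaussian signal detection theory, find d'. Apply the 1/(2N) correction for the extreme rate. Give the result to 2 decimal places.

d' = 4.19

The false-alarm rate is 0/200 = 0, so apply the 1/(2N) correction: FA → 1/(2·200) = 0.00250.
z(H) = z(0.91600) = 1.379
z(FA) = z(0.00250) = -2.807
d' = 1.379 − (-2.807) = 4.186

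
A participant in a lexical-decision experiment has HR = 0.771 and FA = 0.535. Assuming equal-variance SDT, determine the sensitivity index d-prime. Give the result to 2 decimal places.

d-prime = 0.65

Φ⁻¹(0.771) = 0.742, Φ⁻¹(0.535) = 0.088
d' = z(H) − z(FA) = 0.742 − 0.088 = 0.654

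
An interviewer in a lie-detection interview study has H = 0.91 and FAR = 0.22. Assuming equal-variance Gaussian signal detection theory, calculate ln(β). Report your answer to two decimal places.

ln β = -0.60

Φ⁻¹(H) = 1.341
Φ⁻¹(FA) = -0.772
ln β = −½·[z(H)² − z(FA)²] = −0.5 × (1.798 − 0.596) = -0.601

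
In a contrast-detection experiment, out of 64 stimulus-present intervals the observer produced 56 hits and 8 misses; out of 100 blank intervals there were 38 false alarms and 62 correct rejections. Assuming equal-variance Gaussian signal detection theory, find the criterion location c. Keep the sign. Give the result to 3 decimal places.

H = 56/64 = 0.8750
FA = 38/100 = 0.3800
z(H) = 1.1503
z(FA) = -0.3055
c = −½·[z(H) + z(FA)] = −0.5 × (1.1503 + (-0.3055)) = -0.4224
c < 0: the observer has a liberal response bias.

c = -0.422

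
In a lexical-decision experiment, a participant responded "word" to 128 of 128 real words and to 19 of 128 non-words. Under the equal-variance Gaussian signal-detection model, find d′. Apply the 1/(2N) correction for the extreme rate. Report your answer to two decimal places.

d′ = 3.70

The hit rate is 128/128 = 1, so apply the 1/(2N) correction: H → 1 − 1/(2·128) = 0.99609.
z(H) = z(0.99609) = 2.660
z(FA) = z(0.14844) = -1.043
d' = 2.660 − (-1.043) = 3.703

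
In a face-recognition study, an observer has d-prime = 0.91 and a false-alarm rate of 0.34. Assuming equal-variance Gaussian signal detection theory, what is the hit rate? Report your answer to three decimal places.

z(false-alarm rate) = z(0.34) = -0.4125
z(H) = z(FA) + d' = -0.4125 + 0.91 = 0.4975
hit rate = Φ(0.4975) = 0.6906

hit rate = 0.691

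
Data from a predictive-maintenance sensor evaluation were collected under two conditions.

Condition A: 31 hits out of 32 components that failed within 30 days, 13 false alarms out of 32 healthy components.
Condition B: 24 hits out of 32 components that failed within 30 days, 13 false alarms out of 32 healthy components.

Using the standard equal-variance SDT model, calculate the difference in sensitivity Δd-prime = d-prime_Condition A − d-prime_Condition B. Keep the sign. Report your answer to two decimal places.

Condition A: z(0.9688) = 1.863, z(0.4062) = -0.237, d' = 2.100
Condition B: z(0.7500) = 0.674, z(0.4062) = -0.237, d' = 0.911
Δd' = d'_Condition A − d'_Condition B = 2.100 − 0.911 = 1.189
Condition A has the higher sensitivity.

Δd-prime = 1.19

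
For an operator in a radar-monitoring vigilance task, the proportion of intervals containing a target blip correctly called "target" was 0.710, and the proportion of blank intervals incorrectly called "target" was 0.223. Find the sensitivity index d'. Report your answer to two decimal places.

d' = 1.32

Φ⁻¹(H) = Φ⁻¹(0.710) = 0.5534
Φ⁻¹(FA) = Φ⁻¹(0.223) = -0.7621
d' = z(H) − z(FA) = 0.5534 − (-0.7621) = 1.3155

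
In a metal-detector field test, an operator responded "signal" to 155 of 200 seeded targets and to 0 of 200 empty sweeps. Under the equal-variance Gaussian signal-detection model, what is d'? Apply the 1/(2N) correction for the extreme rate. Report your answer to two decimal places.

The false-alarm rate is 0/200 = 0, so apply the 1/(2N) correction: FA → 1/(2·200) = 0.00250.
z(H) = z(0.77500) = 0.755
z(FA) = z(0.00250) = -2.807
d' = 0.755 − (-2.807) = 3.562

d' = 3.56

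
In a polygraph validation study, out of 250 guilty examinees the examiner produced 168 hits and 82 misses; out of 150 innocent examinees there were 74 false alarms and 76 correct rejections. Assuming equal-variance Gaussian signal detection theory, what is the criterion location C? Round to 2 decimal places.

H = 168/250 = 0.6720
FA = 74/150 = 0.4933
Φ⁻¹(0.6720) = 0.445, Φ⁻¹(0.4933) = -0.017
c = −½·[z(H) + z(FA)] = −0.5 × (0.445 + (-0.017)) = -0.214
c < 0: the examiner has a liberal response bias.

C = -0.21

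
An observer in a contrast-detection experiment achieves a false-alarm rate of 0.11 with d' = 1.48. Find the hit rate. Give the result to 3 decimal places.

z(false-alarm rate) = z(0.11) = -1.2265
z(H) = z(FA) + d' = -1.2265 + 1.48 = 0.2535
hit rate = Φ(0.2535) = 0.6001

hit rate = 0.600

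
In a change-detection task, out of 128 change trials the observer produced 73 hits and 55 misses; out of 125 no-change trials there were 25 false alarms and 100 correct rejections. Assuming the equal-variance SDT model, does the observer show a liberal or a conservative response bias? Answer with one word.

z(H) = 0.177, z(FA) = -0.842
c = −½·(z(H) + z(FA)) = 0.3325
c > 0 → conservative criterion (biased toward responding “no”).

conservative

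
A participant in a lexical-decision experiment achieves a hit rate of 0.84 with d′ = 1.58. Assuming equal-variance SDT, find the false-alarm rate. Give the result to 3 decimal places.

false-alarm rate = 0.279

z(hit rate) = z(0.84) = 0.9945
z(FA) = z(H) − d' = 0.9945 − 1.58 = -0.5855
false-alarm rate = Φ(-0.5855) = 0.2791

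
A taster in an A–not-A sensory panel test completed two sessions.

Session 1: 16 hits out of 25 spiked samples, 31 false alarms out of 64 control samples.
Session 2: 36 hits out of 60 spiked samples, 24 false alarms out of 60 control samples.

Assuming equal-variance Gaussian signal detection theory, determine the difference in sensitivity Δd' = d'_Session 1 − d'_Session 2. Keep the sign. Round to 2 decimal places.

Δd' = -0.11

Session 1: z(0.6400) = 0.358, z(0.4844) = -0.039, d' = 0.397
Session 2: z(0.6000) = 0.253, z(0.4000) = -0.253, d' = 0.506
Δd' = d'_Session 1 − d'_Session 2 = 0.397 − 0.506 = -0.109
Session 2 has the higher sensitivity.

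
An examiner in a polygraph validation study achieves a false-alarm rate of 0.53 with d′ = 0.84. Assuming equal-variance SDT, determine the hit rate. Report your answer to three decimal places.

hit rate = 0.820

z(false-alarm rate) = z(0.53) = 0.0753
z(H) = z(FA) + d' = 0.0753 + 0.84 = 0.9153
hit rate = Φ(0.9153) = 0.8200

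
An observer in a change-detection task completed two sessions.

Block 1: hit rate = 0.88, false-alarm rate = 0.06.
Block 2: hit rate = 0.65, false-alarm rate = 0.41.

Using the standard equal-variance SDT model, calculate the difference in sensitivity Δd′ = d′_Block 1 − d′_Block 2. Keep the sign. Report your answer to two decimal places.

Block 1: z(0.88) = 1.175, z(0.06) = -1.555, d' = 2.730
Block 2: z(0.65) = 0.385, z(0.41) = -0.228, d' = 0.613
Δd' = d'_Block 1 − d'_Block 2 = 2.730 − 0.613 = 2.117
Block 1 has the higher sensitivity.

Δd′ = 2.12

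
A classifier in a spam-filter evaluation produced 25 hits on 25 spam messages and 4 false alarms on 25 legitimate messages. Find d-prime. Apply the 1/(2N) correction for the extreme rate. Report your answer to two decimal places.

The hit rate is 25/25 = 1, so apply the 1/(2N) correction: H → 1 − 1/(2·25) = 0.98000.
z(H) = z(0.98000) = 2.054
z(FA) = z(0.16000) = -0.994
d' = 2.054 − (-0.994) = 3.048

d-prime = 3.05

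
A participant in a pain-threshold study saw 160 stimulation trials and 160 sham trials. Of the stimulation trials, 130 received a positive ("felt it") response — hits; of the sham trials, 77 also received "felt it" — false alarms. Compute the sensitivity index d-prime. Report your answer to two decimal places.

d-prime = 0.93

H = 130/160 = 0.8125
FA = 77/160 = 0.4813
z(0.8125) = 0.887, z(0.4813) = -0.047
d' = z(H) − z(FA) = 0.887 − (-0.047) = 0.934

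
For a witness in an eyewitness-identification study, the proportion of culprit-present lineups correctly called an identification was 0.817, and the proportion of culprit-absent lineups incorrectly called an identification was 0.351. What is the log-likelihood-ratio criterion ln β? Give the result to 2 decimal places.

z(H) = 0.904
z(FA) = -0.383
ln β = −½·[z(H)² − z(FA)²] = −0.5 × (0.817 − 0.147) = -0.335

ln β = -0.34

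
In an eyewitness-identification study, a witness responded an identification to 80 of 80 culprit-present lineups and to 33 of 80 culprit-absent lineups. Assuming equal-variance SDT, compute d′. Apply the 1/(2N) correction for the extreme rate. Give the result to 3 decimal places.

d′ = 2.719

The hit rate is 80/80 = 1, so apply the 1/(2N) correction: H → 1 − 1/(2·80) = 0.99375.
z(H) = z(0.99375) = 2.4977
z(FA) = z(0.41250) = -0.2211
d' = 2.4977 − (-0.2211) = 2.7188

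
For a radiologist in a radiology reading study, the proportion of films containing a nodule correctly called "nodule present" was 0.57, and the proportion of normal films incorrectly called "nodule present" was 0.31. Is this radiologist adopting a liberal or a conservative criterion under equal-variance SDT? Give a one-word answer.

conservative

z(H) = 0.176, z(FA) = -0.496
c = −½·(z(H) + z(FA)) = 0.160
c > 0 → conservative criterion (biased toward responding “no”).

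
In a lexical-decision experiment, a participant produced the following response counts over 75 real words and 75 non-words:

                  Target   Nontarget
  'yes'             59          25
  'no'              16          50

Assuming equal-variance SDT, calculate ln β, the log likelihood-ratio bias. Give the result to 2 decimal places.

ln β = -0.22

H = 59/75 = 0.7867
FA = 25/75 = 0.3333
z(H) = z(0.7867) = 0.795
z(FA) = z(0.3333) = -0.431
ln β = −½·[z(H)² − z(FA)²] = −0.5 × (0.632 − 0.186) = -0.223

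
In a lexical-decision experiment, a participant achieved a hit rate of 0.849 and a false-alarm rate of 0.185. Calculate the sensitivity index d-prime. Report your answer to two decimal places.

d-prime = 1.93

z(0.849) = 1.0322, z(0.185) = -0.8965
d' = z(H) − z(FA) = 1.0322 − (-0.8965) = 1.9287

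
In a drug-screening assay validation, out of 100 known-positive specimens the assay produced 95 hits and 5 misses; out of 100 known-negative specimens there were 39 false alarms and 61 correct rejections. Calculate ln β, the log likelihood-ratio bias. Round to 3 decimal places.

H = 95/100 = 0.9500
FA = 39/100 = 0.3900
z(H) = 1.6449
z(FA) = -0.2793
ln β = −½·[z(H)² − z(FA)²] = −0.5 × (2.7057 − 0.0780) = -1.31385

ln β = -1.314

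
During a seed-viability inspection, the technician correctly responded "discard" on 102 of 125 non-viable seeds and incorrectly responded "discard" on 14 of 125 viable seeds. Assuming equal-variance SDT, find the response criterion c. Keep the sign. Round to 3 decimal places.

H = 102/125 = 0.8160
FA = 14/125 = 0.1120
z(H) = z(0.8160) = 0.9002
z(FA) = z(0.1120) = -1.2160
c = −½·[z(H) + z(FA)] = −0.5 × (0.9002 + (-1.2160)) = 0.1579
c > 0: the technician has a conservative response bias.

c = 0.158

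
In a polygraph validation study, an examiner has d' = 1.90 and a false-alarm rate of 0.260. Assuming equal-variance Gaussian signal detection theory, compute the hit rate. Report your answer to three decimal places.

z(false-alarm rate) = z(0.260) = -0.6433
z(H) = z(FA) + d' = -0.6433 + 1.90 = 1.2567
hit rate = Φ(1.2567) = 0.8956

hit rate = 0.896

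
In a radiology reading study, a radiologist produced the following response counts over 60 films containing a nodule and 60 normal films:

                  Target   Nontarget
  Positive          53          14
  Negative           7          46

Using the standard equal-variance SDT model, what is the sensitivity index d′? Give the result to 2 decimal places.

H = 53/60 = 0.8833
FA = 14/60 = 0.2333
z(H) = 1.192
z(FA) = -0.728
d' = z(H) − z(FA) = 1.192 − (-0.728) = 1.920

d′ = 1.92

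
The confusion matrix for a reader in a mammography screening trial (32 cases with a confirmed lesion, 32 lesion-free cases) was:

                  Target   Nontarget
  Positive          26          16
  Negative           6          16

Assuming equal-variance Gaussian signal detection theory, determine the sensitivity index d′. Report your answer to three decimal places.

d′ = 0.887

H = 26/32 = 0.8125
FA = 16/32 = 0.5000
Φ⁻¹(H) = 0.8871
Φ⁻¹(FA) = 0.0000
d' = z(H) − z(FA) = 0.8871 − 0.0000 = 0.8871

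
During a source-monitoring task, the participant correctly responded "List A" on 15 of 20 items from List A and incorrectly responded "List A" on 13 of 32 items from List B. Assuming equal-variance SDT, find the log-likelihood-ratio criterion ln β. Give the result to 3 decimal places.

ln β = -0.199

H = 15/20 = 0.7500
FA = 13/32 = 0.4062
z(H) = z(0.7500) = 0.6745
z(FA) = z(0.4062) = -0.2373
ln β = −½·[z(H)² − z(FA)²] = −0.5 × (0.4550 − 0.0563) = -0.19935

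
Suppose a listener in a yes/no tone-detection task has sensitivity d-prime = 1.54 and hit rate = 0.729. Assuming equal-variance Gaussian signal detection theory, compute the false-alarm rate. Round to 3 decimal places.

false-alarm rate = 0.176

z(hit rate) = z(0.729) = 0.6098
z(FA) = z(H) − d' = 0.6098 − 1.54 = -0.9302
false-alarm rate = Φ(-0.9302) = 0.1761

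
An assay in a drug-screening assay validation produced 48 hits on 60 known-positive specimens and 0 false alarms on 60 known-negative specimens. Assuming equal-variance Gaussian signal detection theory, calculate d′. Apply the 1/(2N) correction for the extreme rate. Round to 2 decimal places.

d′ = 3.24

The false-alarm rate is 0/60 = 0, so apply the 1/(2N) correction: FA → 1/(2·60) = 0.00833.
z(H) = z(0.80000) = 0.842
z(FA) = z(0.00833) = -2.394
d' = 0.842 − (-2.394) = 3.236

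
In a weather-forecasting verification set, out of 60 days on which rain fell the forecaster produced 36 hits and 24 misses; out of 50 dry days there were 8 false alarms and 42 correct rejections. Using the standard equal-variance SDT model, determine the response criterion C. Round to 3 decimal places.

H = 36/60 = 0.6000
FA = 8/50 = 0.1600
z(H) = 0.2533
z(FA) = -0.9945
c = −½·[z(H) + z(FA)] = −0.5 × (0.2533 + (-0.9945)) = 0.3706
c > 0: the forecaster has a conservative response bias.

C = 0.371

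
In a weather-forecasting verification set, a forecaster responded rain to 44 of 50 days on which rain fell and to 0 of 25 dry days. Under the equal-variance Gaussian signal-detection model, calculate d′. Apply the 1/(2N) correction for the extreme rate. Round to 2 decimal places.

The false-alarm rate is 0/25 = 0, so apply the 1/(2N) correction: FA → 1/(2·25) = 0.02000.
z(H) = z(0.88000) = 1.175
z(FA) = z(0.02000) = -2.054
d' = 1.175 − (-2.054) = 3.229

d′ = 3.23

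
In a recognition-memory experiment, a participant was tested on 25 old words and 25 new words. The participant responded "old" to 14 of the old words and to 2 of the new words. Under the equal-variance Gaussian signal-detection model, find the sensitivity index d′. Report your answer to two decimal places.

H = 14/25 = 0.5600
FA = 2/25 = 0.0800
z(H) = z(0.5600) = 0.1510
z(FA) = z(0.0800) = -1.4051
d' = z(H) − z(FA) = 0.1510 − (-1.4051) = 1.5561

d′ = 1.56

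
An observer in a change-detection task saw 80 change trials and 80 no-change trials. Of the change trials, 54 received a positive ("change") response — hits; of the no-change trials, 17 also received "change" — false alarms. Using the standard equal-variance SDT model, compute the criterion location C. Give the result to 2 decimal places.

C = 0.17

H = 54/80 = 0.6750
FA = 17/80 = 0.2125
Φ⁻¹(0.6750) = 0.454, Φ⁻¹(0.2125) = -0.798
c = −½·[z(H) + z(FA)] = −0.5 × (0.454 + (-0.798)) = 0.172
c > 0: the observer has a conservative response bias.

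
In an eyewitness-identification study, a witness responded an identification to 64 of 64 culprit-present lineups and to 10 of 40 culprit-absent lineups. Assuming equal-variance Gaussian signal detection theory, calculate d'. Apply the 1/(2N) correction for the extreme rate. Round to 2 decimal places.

d' = 3.09

The hit rate is 64/64 = 1, so apply the 1/(2N) correction: H → 1 − 1/(2·64) = 0.99219.
z(H) = z(0.99219) = 2.418
z(FA) = z(0.25000) = -0.674
d' = 2.418 − (-0.674) = 3.092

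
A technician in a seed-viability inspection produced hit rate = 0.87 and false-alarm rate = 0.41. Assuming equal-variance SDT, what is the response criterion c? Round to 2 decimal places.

z(H) = 1.1264
z(FA) = -0.2275
c = −½·[z(H) + z(FA)] = −0.5 × (1.1264 + (-0.2275)) = -0.44945

c = -0.45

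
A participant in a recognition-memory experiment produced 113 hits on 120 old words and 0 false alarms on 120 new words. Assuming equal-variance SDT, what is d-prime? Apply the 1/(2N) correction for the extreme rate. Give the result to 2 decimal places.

d-prime = 4.21

The false-alarm rate is 0/120 = 0, so apply the 1/(2N) correction: FA → 1/(2·120) = 0.00417.
z(H) = z(0.94167) = 1.569
z(FA) = z(0.00417) = -2.638
d' = 1.569 − (-2.638) = 4.207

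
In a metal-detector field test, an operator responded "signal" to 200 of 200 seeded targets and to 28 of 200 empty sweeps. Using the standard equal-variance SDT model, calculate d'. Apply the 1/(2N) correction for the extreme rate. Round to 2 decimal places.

The hit rate is 200/200 = 1, so apply the 1/(2N) correction: H → 1 − 1/(2·200) = 0.99750.
z(H) = z(0.99750) = 2.807
z(FA) = z(0.14000) = -1.080
d' = 2.807 − (-1.080) = 3.887

d' = 3.89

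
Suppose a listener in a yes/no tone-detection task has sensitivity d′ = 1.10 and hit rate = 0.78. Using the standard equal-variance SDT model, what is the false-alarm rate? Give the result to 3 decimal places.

false-alarm rate = 0.372

z(hit rate) = z(0.78) = 0.7722
z(FA) = z(H) − d' = 0.7722 − 1.10 = -0.3278
false-alarm rate = Φ(-0.3278) = 0.3715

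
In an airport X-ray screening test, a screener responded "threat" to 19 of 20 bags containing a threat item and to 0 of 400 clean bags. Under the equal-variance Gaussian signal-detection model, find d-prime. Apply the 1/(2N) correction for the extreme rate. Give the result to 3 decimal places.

d-prime = 4.668

The false-alarm rate is 0/400 = 0, so apply the 1/(2N) correction: FA → 1/(2·400) = 0.00125.
z(H) = z(0.95000) = 1.6449
z(FA) = z(0.00125) = -3.0233
d' = 1.6449 − (-3.0233) = 4.6682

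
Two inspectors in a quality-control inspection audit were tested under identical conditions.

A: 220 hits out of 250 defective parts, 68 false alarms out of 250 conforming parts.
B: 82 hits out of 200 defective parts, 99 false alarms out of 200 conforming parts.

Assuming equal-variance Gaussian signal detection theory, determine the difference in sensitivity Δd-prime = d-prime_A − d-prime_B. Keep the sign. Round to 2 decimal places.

Δd-prime = 2.00

A: z(0.8800) = 1.175, z(0.2720) = -0.607, d' = 1.782
B: z(0.4100) = -0.228, z(0.4950) = -0.013, d' = -0.215
Δd' = d'_A − d'_B = 1.782 − (-0.215) = 1.997
A has the higher sensitivity.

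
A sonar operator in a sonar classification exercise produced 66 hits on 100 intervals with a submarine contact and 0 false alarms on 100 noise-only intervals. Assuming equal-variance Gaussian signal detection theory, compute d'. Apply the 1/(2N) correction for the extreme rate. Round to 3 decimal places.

The false-alarm rate is 0/100 = 0, so apply the 1/(2N) correction: FA → 1/(2·100) = 0.00500.
z(H) = z(0.66000) = 0.4125
z(FA) = z(0.00500) = -2.5758
d' = 0.4125 − (-2.5758) = 2.9883

d' = 2.988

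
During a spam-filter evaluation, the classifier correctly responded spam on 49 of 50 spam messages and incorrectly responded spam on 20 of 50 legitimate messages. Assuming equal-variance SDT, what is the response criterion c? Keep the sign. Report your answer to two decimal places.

H = 49/50 = 0.9800
FA = 20/50 = 0.4000
z(H) = 2.0537
z(FA) = -0.2533
c = −½·[z(H) + z(FA)] = −0.5 × (2.0537 + (-0.2533)) = -0.9002
c < 0: the classifier has a liberal response bias.

c = -0.90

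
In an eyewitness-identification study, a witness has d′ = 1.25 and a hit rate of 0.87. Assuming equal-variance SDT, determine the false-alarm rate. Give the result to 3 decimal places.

z(hit rate) = z(0.87) = 1.1264
z(FA) = z(H) − d' = 1.1264 − 1.25 = -0.1236
false-alarm rate = Φ(-0.1236) = 0.4508

false-alarm rate = 0.451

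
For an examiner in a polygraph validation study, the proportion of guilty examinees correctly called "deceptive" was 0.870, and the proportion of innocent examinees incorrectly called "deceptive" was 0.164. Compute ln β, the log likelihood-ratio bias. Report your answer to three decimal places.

Φ⁻¹(H) = 1.1264
Φ⁻¹(FA) = -0.9782
ln β = −½·[z(H)² − z(FA)²] = −0.5 × (1.2688 − 0.9569) = -0.15595

ln β = -0.156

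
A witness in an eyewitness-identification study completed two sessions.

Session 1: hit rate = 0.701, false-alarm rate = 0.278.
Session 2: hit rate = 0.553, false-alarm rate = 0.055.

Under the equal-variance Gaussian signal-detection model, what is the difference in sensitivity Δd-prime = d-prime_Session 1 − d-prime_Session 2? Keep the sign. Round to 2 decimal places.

Session 1: z(0.701) = 0.527, z(0.278) = -0.589, d' = 1.116
Session 2: z(0.553) = 0.133, z(0.055) = -1.598, d' = 1.731
Δd' = d'_Session 1 − d'_Session 2 = 1.116 − 1.731 = -0.615
Session 2 has the higher sensitivity.

Δd-prime = -0.62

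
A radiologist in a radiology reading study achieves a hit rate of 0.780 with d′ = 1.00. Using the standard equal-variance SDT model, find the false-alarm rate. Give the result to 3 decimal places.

false-alarm rate = 0.410

z(hit rate) = z(0.780) = 0.7722
z(FA) = z(H) − d' = 0.7722 − 1.00 = -0.2278
false-alarm rate = Φ(-0.2278) = 0.4099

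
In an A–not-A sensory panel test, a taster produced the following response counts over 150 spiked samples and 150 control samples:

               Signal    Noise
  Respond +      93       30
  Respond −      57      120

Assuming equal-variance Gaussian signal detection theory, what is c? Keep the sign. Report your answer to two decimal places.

H = 93/150 = 0.6200
FA = 30/150 = 0.2000
z(0.6200) = 0.3055, z(0.2000) = -0.8416
c = −½·[z(H) + z(FA)] = −0.5 × (0.3055 + (-0.8416)) = 0.26805

c = 0.27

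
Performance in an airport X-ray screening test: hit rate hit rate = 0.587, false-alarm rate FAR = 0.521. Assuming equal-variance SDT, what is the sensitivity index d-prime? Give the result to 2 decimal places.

d-prime = 0.17

z(H) = 0.220
z(FA) = 0.053
d' = z(H) − z(FA) = 0.220 − 0.053 = 0.167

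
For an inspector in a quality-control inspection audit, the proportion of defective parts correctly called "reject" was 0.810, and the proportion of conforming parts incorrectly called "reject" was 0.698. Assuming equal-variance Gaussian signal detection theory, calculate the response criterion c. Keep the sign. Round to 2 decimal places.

z(H) = z(0.810) = 0.8779
z(FA) = z(0.698) = 0.5187
c = −½·[z(H) + z(FA)] = −0.5 × (0.8779 + 0.5187) = -0.6983

c = -0.70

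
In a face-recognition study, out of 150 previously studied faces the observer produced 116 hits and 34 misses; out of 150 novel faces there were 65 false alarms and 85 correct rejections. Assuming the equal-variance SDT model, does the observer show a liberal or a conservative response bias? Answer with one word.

z(H) = 0.750, z(FA) = -0.168
c = −½·(z(H) + z(FA)) = -0.291
c < 0 → liberal criterion (biased toward responding “yes”).

liberal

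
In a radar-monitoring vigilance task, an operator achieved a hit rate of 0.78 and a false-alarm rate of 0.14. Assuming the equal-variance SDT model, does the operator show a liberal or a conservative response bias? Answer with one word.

conservative

z(H) = 0.772, z(FA) = -1.080
c = −½·(z(H) + z(FA)) = 0.154
c > 0 → conservative criterion (biased toward responding “no”).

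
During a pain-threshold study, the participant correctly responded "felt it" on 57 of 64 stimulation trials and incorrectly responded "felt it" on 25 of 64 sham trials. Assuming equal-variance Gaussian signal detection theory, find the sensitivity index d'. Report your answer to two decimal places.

d' = 1.51

H = 57/64 = 0.8906
FA = 25/64 = 0.3906
Φ⁻¹(H) = 1.230
Φ⁻¹(FA) = -0.278
d' = z(H) − z(FA) = 1.230 − (-0.278) = 1.508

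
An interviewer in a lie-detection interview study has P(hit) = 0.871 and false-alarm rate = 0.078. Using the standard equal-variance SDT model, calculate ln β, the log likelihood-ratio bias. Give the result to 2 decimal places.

ln β = 0.37

Φ⁻¹(0.871) = 1.131, Φ⁻¹(0.078) = -1.419
ln β = −½·[z(H)² − z(FA)²] = −0.5 × (1.279 − 2.014) = 0.3675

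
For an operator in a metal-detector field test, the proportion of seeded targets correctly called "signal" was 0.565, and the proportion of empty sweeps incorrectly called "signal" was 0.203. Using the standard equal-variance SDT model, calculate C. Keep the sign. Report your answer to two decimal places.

z(0.565) = 0.1637, z(0.203) = -0.8310
c = −½·[z(H) + z(FA)] = −0.5 × (0.1637 + (-0.8310)) = 0.33365

C = 0.33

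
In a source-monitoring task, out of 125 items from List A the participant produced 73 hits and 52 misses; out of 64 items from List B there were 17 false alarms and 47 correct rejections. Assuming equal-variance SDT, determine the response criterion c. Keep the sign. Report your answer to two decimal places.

H = 73/125 = 0.5840
FA = 17/64 = 0.2656
Φ⁻¹(0.5840) = 0.212, Φ⁻¹(0.2656) = -0.626
c = −½·[z(H) + z(FA)] = −0.5 × (0.212 + (-0.626)) = 0.207

c = 0.21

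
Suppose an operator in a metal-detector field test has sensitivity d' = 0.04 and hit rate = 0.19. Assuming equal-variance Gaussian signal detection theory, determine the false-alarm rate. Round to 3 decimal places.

z(hit rate) = z(0.19) = -0.8779
z(FA) = z(H) − d' = -0.8779 − 0.04 = -0.9179
false-alarm rate = Φ(-0.9179) = 0.1793

false-alarm rate = 0.179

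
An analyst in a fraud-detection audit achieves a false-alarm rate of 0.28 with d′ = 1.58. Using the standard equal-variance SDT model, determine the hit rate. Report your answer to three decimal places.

hit rate = 0.841

z(false-alarm rate) = z(0.28) = -0.5828
z(H) = z(FA) + d' = -0.5828 + 1.58 = 0.9972
hit rate = Φ(0.9972) = 0.8407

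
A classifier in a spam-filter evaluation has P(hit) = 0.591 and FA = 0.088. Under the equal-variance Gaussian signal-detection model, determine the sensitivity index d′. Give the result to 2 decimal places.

z(0.591) = 0.2301, z(0.088) = -1.3532
d' = z(H) − z(FA) = 0.2301 − (-1.3532) = 1.5833

d′ = 1.58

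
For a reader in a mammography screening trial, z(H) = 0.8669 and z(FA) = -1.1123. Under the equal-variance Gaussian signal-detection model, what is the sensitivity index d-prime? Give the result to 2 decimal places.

d-prime = 1.98

d' = z(H) − z(FA) = 0.8669 − (-1.1123) = 1.9792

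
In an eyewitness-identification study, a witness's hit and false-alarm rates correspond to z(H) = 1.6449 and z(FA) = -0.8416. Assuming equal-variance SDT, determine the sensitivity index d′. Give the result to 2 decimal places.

d' = z(H) − z(FA) = 1.6449 − (-0.8416) = 2.4865

d′ = 2.49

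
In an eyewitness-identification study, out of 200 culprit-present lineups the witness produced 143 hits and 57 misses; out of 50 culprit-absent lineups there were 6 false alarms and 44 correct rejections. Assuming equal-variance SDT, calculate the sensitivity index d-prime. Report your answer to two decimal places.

H = 143/200 = 0.7150
FA = 6/50 = 0.1200
Φ⁻¹(H) = Φ⁻¹(0.7150) = 0.5681
Φ⁻¹(FA) = Φ⁻¹(0.1200) = -1.1750
d' = z(H) − z(FA) = 0.5681 − (-1.1750) = 1.7431

d-prime = 1.74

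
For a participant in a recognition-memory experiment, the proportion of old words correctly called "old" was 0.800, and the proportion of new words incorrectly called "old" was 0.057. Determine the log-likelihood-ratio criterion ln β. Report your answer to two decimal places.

ln β = 0.89

z(H) = 0.842
z(FA) = -1.580
ln β = −½·[z(H)² − z(FA)²] = −0.5 × (0.709 − 2.496) = 0.8935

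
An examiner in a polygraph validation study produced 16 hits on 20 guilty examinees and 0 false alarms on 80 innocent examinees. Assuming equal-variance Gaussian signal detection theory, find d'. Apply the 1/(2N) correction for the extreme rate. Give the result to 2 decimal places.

The false-alarm rate is 0/80 = 0, so apply the 1/(2N) correction: FA → 1/(2·80) = 0.00625.
z(H) = z(0.80000) = 0.842
z(FA) = z(0.00625) = -2.498
d' = 0.842 − (-2.498) = 3.340

d' = 3.34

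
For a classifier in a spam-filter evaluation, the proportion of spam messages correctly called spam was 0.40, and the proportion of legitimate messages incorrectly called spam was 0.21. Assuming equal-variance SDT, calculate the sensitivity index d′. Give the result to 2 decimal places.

d′ = 0.55

z(0.40) = -0.253, z(0.21) = -0.806
d' = z(H) − z(FA) = -0.253 − (-0.806) = 0.553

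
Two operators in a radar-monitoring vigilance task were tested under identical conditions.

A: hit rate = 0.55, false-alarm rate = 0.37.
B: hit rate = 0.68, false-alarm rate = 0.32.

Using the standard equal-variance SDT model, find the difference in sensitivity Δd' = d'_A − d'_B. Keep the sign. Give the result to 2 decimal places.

A: z(0.55) = 0.126, z(0.37) = -0.332, d' = 0.458
B: z(0.68) = 0.468, z(0.32) = -0.468, d' = 0.936
Δd' = d'_A − d'_B = 0.458 − 0.936 = -0.478
B has the higher sensitivity.

Δd' = -0.48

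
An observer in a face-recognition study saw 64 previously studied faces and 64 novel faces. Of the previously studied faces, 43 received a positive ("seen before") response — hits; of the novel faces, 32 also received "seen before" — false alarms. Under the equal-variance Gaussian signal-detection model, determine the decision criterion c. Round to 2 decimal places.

H = 43/64 = 0.6719
FA = 32/64 = 0.5000
Φ⁻¹(H) = Φ⁻¹(0.6719) = 0.445
Φ⁻¹(FA) = Φ⁻¹(0.5000) = 0.000
c = −½·[z(H) + z(FA)] = −0.5 × (0.445 + 0.000) = -0.2225
c < 0: the observer has a liberal response bias.

c = -0.22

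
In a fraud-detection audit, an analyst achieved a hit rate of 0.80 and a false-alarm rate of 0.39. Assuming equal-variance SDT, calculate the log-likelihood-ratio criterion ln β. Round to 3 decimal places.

Φ⁻¹(0.80) = 0.8416, Φ⁻¹(0.39) = -0.2793
ln β = −½·[z(H)² − z(FA)²] = −0.5 × (0.7083 − 0.0780) = -0.31515

ln β = -0.315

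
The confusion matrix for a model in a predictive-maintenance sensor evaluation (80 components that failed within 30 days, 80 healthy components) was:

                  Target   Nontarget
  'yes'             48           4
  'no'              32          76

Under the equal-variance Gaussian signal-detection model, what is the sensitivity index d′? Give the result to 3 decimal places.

d′ = 1.898

H = 48/80 = 0.6000
FA = 4/80 = 0.0500
Φ⁻¹(0.6000) = 0.2533, Φ⁻¹(0.0500) = -1.6449
d' = z(H) − z(FA) = 0.2533 − (-1.6449) = 1.8982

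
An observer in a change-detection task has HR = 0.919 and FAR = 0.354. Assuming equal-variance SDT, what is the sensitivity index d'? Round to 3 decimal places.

d' = 1.773

z(H) = 1.3984
z(FA) = -0.3745
d' = z(H) − z(FA) = 1.3984 − (-0.3745) = 1.7729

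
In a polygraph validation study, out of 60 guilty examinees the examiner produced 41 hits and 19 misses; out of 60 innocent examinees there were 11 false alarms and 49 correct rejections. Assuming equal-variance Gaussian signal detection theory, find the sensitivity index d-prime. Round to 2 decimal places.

H = 41/60 = 0.6833
FA = 11/60 = 0.1833
Φ⁻¹(H) = Φ⁻¹(0.6833) = 0.477
Φ⁻¹(FA) = Φ⁻¹(0.1833) = -0.903
d' = z(H) − z(FA) = 0.477 − (-0.903) = 1.380

d-prime = 1.38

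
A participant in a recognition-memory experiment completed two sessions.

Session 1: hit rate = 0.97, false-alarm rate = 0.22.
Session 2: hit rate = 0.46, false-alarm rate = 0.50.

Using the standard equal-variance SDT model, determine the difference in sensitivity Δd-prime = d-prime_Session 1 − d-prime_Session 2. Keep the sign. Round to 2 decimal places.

Session 1: z(0.97) = 1.881, z(0.22) = -0.772, d' = 2.653
Session 2: z(0.46) = -0.100, z(0.50) = 0.000, d' = -0.100
Δd' = d'_Session 1 − d'_Session 2 = 2.653 − (-0.100) = 2.753
Session 1 has the higher sensitivity.

Δd-prime = 2.75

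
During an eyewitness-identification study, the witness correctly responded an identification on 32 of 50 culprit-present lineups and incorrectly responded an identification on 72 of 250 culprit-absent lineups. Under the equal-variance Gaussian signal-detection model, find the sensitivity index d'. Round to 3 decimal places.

H = 32/50 = 0.6400
FA = 72/250 = 0.2880
z(H) = 0.3585
z(FA) = -0.5592
d' = z(H) − z(FA) = 0.3585 − (-0.5592) = 0.9177

d' = 0.918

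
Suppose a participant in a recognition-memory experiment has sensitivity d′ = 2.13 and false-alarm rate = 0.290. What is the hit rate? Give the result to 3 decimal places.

z(false-alarm rate) = z(0.290) = -0.5534
z(H) = z(FA) + d' = -0.5534 + 2.13 = 1.5766
hit rate = Φ(1.5766) = 0.9426

hit rate = 0.943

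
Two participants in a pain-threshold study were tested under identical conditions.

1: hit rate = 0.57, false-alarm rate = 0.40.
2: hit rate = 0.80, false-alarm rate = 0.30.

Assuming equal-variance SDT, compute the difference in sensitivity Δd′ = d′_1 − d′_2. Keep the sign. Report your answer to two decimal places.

1: z(0.57) = 0.176, z(0.40) = -0.253, d' = 0.429
2: z(0.80) = 0.842, z(0.30) = -0.524, d' = 1.366
Δd' = d'_1 − d'_2 = 0.429 − 1.366 = -0.937
2 has the higher sensitivity.

Δd′ = -0.94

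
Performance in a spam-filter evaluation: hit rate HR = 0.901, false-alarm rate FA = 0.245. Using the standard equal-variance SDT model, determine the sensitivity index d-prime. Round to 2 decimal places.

d-prime = 1.98

z(H) = 1.2873
z(FA) = -0.6903
d' = z(H) − z(FA) = 1.2873 − (-0.6903) = 1.9776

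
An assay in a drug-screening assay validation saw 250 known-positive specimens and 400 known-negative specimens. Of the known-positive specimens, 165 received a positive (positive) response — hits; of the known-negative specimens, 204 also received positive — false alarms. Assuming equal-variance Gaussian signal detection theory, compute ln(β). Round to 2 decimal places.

ln β = -0.08

H = 165/250 = 0.6600
FA = 204/400 = 0.5100
z(H) = z(0.6600) = 0.412
z(FA) = z(0.5100) = 0.025
ln β = −½·[z(H)² − z(FA)²] = −0.5 × (0.170 − 0.001) = -0.0845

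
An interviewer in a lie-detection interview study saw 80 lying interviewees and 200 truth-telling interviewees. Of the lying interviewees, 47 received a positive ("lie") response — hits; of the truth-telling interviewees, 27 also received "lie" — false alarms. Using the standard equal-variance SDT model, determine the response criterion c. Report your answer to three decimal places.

H = 47/80 = 0.5875
FA = 27/200 = 0.1350
z(H) = z(0.5875) = 0.2211
z(FA) = z(0.1350) = -1.1031
c = −½·[z(H) + z(FA)] = −0.5 × (0.2211 + (-1.1031)) = 0.4410

c = 0.441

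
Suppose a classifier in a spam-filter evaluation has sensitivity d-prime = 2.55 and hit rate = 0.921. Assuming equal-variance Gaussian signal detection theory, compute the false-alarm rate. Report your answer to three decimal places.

false-alarm rate = 0.128

z(hit rate) = z(0.921) = 1.4118
z(FA) = z(H) − d' = 1.4118 − 2.55 = -1.1382
false-alarm rate = Φ(-1.1382) = 0.1275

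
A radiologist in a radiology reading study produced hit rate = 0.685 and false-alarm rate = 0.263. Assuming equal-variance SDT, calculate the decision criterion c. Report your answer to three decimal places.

c = 0.076

z(0.685) = 0.4817, z(0.263) = -0.6341
c = −½·[z(H) + z(FA)] = −0.5 × (0.4817 + (-0.6341)) = 0.0762
c > 0: the radiologist has a conservative response bias.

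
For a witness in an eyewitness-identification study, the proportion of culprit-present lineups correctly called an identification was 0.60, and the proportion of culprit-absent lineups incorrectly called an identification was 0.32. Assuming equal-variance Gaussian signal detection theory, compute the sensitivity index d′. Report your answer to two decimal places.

d′ = 0.72

Φ⁻¹(H) = 0.2533
Φ⁻¹(FA) = -0.4677
d' = z(H) − z(FA) = 0.2533 − (-0.4677) = 0.7210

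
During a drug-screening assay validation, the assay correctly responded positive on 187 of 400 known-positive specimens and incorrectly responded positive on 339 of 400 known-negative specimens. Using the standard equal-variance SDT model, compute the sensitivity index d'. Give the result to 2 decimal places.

H = 187/400 = 0.4675
FA = 339/400 = 0.8475
z(H) = z(0.4675) = -0.0816
z(FA) = z(0.8475) = 1.0258
d' = z(H) − z(FA) = -0.0816 − 1.0258 = -1.1074

d' = -1.11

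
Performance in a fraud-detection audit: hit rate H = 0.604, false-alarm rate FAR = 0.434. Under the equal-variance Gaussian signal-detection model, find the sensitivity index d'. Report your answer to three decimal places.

d' = 0.430

z(H) = 0.2637
z(FA) = -0.1662
d' = z(H) − z(FA) = 0.2637 − (-0.1662) = 0.4299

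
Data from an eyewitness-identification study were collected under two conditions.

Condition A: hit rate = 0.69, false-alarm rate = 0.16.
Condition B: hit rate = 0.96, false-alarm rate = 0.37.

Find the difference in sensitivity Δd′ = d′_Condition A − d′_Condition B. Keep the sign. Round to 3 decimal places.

Δd′ = -0.592

Condition A: z(0.69) = 0.4959, z(0.16) = -0.9945, d' = 1.4904
Condition B: z(0.96) = 1.7507, z(0.37) = -0.3319, d' = 2.0826
Δd' = d'_Condition A − d'_Condition B = 1.4904 − 2.0826 = -0.5922
Condition B has the higher sensitivity.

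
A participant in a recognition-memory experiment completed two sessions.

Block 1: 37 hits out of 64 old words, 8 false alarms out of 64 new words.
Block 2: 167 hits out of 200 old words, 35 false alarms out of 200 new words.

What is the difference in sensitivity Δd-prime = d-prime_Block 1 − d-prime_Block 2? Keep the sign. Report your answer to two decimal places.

Δd-prime = -0.56

Block 1: z(0.5781) = 0.197, z(0.1250) = -1.150, d' = 1.347
Block 2: z(0.8350) = 0.974, z(0.1750) = -0.935, d' = 1.909
Δd' = d'_Block 1 − d'_Block 2 = 1.347 − 1.909 = -0.562
Block 2 has the higher sensitivity.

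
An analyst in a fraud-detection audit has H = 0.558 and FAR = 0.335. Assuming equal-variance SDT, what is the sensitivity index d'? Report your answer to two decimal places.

d' = 0.57

z(H) = 0.1459
z(FA) = -0.4261
d' = z(H) − z(FA) = 0.1459 − (-0.4261) = 0.5720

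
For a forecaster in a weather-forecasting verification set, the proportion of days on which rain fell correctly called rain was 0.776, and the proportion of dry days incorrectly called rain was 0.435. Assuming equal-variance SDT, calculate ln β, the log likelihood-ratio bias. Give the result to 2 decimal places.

ln β = -0.27

z(0.776) = 0.759, z(0.435) = -0.164
ln β = −½·[z(H)² − z(FA)²] = −0.5 × (0.576 − 0.027) = -0.2745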